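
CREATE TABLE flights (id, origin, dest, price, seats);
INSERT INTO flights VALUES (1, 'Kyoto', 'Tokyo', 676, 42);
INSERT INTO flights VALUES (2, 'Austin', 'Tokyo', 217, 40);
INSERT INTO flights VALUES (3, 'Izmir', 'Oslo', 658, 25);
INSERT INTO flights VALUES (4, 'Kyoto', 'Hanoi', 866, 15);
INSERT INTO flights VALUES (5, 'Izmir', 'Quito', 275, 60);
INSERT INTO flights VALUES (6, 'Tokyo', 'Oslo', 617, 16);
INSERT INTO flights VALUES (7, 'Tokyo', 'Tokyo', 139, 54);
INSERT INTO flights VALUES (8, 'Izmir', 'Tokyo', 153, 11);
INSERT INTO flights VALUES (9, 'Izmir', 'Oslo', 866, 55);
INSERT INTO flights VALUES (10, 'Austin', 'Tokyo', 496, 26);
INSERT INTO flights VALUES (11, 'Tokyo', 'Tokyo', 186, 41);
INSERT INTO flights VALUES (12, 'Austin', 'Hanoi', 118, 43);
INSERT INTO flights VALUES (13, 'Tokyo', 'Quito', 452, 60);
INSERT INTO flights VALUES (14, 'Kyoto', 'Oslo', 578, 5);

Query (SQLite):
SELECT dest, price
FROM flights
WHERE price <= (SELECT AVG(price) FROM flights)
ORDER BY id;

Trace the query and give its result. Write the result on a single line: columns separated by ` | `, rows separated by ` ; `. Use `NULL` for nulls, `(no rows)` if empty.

Tokyo | 217 ; Quito | 275 ; Tokyo | 139 ; Tokyo | 153 ; Tokyo | 186 ; Hanoi | 118

Scalar subquery: AVG(price) over all flights rows = 449.785714 (≈; comparison uses full precision).
Keep rows where price <= that value.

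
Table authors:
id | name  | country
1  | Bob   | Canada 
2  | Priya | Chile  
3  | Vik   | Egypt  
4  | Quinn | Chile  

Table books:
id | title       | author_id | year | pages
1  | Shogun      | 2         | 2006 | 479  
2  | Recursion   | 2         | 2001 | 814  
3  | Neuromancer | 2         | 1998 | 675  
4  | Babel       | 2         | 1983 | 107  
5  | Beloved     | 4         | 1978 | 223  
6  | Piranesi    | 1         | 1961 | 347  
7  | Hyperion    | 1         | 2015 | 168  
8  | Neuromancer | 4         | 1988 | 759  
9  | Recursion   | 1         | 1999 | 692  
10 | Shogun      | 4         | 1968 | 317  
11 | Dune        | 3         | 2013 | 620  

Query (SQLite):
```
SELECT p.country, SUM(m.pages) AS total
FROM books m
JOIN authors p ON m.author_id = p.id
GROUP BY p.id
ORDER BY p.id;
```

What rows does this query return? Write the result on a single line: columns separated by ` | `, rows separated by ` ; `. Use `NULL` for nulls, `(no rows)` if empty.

Canada | 1207 ; Chile | 2075 ; Egypt | 620 ; Chile | 1299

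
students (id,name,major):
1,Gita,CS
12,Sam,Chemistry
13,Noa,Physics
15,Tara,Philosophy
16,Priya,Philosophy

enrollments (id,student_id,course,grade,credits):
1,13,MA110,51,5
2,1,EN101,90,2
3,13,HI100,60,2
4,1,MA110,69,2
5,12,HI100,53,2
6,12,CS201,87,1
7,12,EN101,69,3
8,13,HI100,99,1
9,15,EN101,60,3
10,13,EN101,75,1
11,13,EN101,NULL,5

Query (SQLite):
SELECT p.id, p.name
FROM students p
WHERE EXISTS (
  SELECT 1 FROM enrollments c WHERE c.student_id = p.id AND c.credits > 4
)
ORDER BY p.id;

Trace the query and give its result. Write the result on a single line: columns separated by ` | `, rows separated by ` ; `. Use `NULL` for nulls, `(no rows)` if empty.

For each students row, check whether any enrollments with matching student_id has credits > 4.
Keep rows where that is true.

13 | Noa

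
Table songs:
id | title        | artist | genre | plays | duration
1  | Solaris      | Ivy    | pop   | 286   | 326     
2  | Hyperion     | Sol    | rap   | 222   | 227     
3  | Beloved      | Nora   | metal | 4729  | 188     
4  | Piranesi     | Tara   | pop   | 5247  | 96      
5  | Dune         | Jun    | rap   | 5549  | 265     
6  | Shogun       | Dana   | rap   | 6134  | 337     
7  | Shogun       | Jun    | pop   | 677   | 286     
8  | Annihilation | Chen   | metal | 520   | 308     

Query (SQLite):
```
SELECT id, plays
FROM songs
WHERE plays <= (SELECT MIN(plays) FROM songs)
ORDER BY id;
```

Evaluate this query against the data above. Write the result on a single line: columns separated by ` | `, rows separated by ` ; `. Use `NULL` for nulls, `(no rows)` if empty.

Scalar subquery: MIN(plays) over all songs rows = 222.
Keep rows where plays <= that value.

2 | 222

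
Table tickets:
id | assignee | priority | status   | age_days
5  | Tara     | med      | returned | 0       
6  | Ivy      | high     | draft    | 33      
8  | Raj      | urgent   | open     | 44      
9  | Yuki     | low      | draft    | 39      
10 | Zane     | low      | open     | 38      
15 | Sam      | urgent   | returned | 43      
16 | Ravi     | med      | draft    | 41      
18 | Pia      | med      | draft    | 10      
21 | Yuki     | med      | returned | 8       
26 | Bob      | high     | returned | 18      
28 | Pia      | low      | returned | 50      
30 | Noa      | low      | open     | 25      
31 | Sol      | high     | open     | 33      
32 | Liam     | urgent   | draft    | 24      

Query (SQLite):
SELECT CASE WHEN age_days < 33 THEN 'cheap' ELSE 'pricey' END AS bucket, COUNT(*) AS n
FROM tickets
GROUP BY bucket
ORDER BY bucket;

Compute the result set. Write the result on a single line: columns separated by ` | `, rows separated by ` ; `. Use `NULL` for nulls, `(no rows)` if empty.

cheap | 6 ; pricey | 8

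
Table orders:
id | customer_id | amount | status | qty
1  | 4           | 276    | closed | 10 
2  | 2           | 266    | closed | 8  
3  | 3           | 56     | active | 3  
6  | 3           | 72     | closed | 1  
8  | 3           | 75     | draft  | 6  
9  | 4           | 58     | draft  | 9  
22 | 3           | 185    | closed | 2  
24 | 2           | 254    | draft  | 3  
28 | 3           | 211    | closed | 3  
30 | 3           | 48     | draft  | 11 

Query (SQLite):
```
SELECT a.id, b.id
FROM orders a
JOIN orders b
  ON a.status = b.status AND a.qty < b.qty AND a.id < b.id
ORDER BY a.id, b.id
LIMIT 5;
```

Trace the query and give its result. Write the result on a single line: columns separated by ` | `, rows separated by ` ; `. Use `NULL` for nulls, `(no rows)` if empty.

Pairs (a,b) with same status, a.qty < b.qty, a.id < b.id.
status groups: active:{3} closed:{1,2,6,22,28} draft:{8,9,24,30}
Ordered by (a.id, b.id); first 5.

6 | 22 ; 6 | 28 ; 8 | 9 ; 8 | 30 ; 9 | 30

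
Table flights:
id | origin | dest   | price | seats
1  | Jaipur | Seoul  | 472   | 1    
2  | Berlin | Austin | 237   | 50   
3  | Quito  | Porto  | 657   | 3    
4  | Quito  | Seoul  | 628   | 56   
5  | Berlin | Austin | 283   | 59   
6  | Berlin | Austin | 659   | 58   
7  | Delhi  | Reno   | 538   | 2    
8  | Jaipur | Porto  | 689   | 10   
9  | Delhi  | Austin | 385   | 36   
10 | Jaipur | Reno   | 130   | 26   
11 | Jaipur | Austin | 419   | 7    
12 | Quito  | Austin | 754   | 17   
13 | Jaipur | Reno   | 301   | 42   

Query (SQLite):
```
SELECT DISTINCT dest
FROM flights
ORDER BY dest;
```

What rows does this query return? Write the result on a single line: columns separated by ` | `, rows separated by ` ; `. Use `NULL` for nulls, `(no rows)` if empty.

Collect distinct dest values from flights.

Austin ; Porto ; Reno ; Seoul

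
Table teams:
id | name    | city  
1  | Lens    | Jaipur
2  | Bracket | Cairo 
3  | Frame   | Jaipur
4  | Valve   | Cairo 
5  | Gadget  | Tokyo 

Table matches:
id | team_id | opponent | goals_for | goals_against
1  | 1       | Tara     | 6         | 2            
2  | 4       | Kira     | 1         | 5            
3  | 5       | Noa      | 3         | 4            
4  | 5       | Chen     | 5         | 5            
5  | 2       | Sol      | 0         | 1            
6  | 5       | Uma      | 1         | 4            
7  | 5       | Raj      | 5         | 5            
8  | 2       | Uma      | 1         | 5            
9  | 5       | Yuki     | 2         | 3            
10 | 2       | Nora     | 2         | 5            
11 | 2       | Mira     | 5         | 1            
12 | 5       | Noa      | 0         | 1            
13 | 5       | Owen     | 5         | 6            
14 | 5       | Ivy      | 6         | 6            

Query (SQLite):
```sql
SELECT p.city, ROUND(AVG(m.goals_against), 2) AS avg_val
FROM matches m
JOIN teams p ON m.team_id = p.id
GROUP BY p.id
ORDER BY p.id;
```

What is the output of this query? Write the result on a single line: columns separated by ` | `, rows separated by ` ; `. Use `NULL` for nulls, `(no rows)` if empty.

Join each matches row to its teams via team_id.
Group joined rows by teams.id; compute ROUND(AVG(m.goals_against), 2) per group.
  1: ids {1} → ROUND(AVG(m.goals_against), 2)=2
  2: ids {5, 8, 10, 11} → ROUND(AVG(m.goals_against), 2)=3
  4: ids {2} → ROUND(AVG(m.goals_against), 2)=5
  5: ids {3, 4, 6, 7, 9, 12, 13, 14} → ROUND(AVG(m.goals_against), 2)=4.25

Jaipur | 2 ; Cairo | 3 ; Cairo | 5 ; Tokyo | 4.25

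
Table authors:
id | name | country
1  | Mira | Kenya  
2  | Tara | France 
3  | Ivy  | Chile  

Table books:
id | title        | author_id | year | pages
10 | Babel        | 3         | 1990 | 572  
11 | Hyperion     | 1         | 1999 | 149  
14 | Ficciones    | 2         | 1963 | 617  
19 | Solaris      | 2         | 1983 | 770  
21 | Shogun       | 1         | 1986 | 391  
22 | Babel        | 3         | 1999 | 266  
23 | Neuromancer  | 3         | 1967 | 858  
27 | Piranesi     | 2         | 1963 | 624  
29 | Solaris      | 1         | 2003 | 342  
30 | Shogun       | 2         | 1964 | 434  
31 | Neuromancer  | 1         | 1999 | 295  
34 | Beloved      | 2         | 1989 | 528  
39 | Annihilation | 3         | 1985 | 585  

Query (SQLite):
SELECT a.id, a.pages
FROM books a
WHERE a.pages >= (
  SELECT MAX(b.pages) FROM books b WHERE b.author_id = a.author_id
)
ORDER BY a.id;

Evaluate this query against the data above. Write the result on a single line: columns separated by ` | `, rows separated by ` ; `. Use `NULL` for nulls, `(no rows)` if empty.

19 | 770 ; 21 | 391 ; 23 | 858

For each books row a, compute MAX(pages) over rows sharing a.author_id.
Keep row a if a.pages >= that per-group MAX.
  author_id=1: MAX(pages) = 391
  author_id=2: MAX(pages) = 770
  author_id=3: MAX(pages) = 858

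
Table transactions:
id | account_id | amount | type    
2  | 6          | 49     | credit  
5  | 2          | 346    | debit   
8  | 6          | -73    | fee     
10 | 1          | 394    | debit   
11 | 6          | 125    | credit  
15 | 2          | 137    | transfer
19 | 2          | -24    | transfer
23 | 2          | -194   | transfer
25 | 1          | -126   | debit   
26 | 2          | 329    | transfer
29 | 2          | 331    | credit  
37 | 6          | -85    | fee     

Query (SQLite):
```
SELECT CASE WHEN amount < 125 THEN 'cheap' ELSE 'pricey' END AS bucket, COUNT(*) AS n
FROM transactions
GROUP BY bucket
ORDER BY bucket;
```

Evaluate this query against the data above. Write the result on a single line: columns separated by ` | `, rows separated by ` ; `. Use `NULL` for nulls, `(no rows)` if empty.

cheap | 6 ; pricey | 6

Bucket rows by amount < 125 → 'cheap' else 'pricey'; count each bucket.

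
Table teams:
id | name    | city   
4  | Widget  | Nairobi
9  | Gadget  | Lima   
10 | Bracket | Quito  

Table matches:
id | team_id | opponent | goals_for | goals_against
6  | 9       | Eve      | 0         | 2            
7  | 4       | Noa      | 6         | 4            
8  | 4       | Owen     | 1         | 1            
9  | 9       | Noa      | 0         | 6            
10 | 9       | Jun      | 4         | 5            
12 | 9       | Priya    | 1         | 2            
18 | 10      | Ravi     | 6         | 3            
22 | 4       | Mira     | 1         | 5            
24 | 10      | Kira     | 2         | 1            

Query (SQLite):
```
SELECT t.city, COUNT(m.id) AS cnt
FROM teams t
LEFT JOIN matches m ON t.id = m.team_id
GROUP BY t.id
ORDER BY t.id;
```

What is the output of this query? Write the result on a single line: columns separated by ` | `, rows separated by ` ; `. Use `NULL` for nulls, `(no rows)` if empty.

LEFT JOIN keeps every teams row; unmatched ones get NULL for matches columns.
Group by teams.id and compute COUNT(m.id). COUNT(col) of an all-NULL group is 0.
  4: ids {7, 8, 22} → COUNT(m.id)=3
  9: ids {6, 9, 10, 12} → COUNT(m.id)=4
  10: ids {18, 24} → COUNT(m.id)=2

Nairobi | 3 ; Lima | 4 ; Quito | 2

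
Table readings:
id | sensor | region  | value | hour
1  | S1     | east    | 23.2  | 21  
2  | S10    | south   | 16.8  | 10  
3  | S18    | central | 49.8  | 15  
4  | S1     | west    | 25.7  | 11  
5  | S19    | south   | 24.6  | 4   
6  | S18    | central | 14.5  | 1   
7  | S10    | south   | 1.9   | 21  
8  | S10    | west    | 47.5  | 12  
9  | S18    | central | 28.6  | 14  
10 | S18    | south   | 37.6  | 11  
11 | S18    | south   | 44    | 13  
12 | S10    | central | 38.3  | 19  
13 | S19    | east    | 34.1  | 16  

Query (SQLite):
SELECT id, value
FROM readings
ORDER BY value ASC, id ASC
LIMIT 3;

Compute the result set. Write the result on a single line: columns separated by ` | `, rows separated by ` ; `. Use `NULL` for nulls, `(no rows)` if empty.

Sort by value asc, tiebreak id asc: (1.9, id=7), (14.5, id=6), (16.8, id=2), (23.2, id=1), (24.6, id=5), (25.7, id=4) …. Take first 3.

7 | 1.9 ; 6 | 14.5 ; 2 | 16.8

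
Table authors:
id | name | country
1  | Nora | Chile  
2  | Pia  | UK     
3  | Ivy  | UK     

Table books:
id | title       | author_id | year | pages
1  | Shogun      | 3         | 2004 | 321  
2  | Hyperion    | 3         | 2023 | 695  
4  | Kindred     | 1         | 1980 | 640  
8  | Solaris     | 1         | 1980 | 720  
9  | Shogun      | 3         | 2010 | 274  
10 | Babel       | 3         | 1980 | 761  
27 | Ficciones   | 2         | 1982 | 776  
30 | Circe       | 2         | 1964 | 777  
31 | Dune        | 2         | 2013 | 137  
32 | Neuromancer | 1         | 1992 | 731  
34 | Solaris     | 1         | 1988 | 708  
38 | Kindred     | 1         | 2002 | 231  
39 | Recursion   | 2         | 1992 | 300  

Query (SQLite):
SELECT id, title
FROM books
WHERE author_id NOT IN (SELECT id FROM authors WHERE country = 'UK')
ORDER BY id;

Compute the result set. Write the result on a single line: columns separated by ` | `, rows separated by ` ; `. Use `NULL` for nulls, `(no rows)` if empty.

4 | Kindred ; 8 | Solaris ; 32 | Neuromancer ; 34 | Solaris ; 38 | Kindred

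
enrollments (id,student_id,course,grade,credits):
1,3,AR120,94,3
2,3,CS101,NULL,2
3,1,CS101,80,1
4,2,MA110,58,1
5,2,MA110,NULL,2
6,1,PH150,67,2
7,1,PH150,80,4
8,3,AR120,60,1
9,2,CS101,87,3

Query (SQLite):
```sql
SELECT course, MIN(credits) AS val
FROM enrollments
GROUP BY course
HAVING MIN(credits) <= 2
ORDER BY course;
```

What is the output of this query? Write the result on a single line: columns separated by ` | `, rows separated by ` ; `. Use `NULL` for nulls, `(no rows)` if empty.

AR120 | 1 ; CS101 | 1 ; MA110 | 1 ; PH150 | 2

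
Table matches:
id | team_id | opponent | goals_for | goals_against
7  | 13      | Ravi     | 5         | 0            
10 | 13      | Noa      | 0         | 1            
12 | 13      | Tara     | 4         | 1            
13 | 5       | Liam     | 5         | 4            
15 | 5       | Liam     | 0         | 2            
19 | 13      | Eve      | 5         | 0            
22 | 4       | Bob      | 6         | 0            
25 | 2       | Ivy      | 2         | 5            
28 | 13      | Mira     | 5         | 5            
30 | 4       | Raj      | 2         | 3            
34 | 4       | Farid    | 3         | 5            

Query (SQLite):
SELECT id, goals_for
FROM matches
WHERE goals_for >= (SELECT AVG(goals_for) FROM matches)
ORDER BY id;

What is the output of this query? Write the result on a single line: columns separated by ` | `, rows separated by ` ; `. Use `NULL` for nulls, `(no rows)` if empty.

Scalar subquery: AVG(goals_for) over all matches rows = 3.363636 (≈; comparison uses full precision).
Keep rows where goals_for >= that value.

7 | 5 ; 12 | 4 ; 13 | 5 ; 19 | 5 ; 22 | 6 ; 28 | 5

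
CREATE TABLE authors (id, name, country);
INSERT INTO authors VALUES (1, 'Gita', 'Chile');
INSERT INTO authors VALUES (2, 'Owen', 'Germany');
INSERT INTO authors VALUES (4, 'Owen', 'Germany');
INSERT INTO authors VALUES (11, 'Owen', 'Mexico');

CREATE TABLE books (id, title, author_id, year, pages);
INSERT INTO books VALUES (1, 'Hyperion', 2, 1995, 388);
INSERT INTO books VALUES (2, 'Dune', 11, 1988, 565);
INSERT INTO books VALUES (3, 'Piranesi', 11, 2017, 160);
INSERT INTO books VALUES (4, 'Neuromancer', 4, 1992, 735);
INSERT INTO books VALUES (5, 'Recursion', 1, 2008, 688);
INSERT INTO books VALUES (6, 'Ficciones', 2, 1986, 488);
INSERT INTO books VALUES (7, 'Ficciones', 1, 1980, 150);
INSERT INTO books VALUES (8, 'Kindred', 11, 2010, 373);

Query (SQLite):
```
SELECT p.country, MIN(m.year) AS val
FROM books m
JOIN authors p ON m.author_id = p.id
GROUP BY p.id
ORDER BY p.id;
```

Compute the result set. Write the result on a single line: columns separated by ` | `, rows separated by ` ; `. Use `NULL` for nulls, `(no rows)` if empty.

Chile | 1980 ; Germany | 1986 ; Germany | 1992 ; Mexico | 1988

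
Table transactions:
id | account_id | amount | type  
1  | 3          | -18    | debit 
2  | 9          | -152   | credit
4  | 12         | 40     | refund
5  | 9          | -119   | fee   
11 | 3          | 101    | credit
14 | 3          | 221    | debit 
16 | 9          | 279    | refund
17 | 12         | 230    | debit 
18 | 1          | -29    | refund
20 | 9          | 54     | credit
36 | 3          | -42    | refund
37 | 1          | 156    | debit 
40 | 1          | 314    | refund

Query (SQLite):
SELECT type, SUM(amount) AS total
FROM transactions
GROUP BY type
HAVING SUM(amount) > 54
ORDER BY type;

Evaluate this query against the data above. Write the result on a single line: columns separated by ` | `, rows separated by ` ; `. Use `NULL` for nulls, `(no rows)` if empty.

debit | 589 ; refund | 562

Partition transactions by type; compute SUM(amount) within each group.
HAVING: keep groups where SUM(amount) > 54.
  credit: ids {2, 11, 20} → SUM(amount)=3
  debit: ids {1, 14, 17, 37} → SUM(amount)=589
  fee: ids {5} → SUM(amount)=-119
  refund: ids {4, 16, 18, 36, 40} → SUM(amount)=562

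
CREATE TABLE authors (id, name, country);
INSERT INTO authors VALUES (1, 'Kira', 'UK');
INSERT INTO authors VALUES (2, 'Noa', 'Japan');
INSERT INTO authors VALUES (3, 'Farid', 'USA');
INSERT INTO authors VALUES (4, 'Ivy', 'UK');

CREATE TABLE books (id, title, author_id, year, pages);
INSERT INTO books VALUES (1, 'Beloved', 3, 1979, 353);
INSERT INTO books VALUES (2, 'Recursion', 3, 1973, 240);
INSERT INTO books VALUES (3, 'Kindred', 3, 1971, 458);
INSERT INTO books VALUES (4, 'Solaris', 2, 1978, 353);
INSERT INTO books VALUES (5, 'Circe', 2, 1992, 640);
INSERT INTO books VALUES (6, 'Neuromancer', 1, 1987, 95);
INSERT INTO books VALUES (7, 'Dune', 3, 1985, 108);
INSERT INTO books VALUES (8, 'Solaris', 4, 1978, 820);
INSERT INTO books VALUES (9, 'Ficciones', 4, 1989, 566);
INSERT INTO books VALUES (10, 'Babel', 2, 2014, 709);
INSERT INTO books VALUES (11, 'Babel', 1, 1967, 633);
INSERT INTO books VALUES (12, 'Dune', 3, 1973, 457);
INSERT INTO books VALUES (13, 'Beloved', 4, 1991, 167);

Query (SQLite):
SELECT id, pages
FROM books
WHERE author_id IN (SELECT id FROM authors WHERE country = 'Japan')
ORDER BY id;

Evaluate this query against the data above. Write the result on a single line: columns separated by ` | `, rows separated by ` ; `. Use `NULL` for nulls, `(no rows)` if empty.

4 | 353 ; 5 | 640 ; 10 | 709

Inner query: authors.id where country = 'Japan'.
Outer: keep books rows whose author_id is in that set.
Inner query → {2}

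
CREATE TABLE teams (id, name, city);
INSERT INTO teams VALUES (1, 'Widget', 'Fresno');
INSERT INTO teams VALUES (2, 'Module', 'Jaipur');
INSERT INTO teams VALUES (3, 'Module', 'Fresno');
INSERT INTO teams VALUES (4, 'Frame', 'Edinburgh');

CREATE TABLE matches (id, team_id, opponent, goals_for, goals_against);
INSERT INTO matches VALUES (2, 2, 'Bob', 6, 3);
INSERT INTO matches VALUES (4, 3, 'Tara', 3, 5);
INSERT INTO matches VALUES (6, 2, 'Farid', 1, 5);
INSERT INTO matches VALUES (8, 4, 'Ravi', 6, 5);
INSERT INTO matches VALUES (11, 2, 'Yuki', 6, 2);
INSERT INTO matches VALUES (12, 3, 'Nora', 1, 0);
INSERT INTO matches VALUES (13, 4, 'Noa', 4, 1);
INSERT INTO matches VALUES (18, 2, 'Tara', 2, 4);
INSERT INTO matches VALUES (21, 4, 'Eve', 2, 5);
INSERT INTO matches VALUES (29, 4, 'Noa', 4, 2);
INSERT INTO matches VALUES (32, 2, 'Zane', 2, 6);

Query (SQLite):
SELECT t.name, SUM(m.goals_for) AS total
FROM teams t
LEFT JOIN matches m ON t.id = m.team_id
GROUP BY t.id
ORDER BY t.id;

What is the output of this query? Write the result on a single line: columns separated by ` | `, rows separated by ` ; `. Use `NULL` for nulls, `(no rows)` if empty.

Widget | NULL ; Module | 17 ; Module | 4 ; Frame | 16

LEFT JOIN keeps every teams row; unmatched ones get NULL for matches columns.
Group by teams.id and compute SUM(m.goals_for). SUM over an all-NULL group is NULL.
  1: ids {—} → SUM(m.goals_for)=NULL
  2: ids {2, 6, 11, 18, 32} → SUM(m.goals_for)=17
  3: ids {4, 12} → SUM(m.goals_for)=4
  4: ids {8, 13, 21, 29} → SUM(m.goals_for)=16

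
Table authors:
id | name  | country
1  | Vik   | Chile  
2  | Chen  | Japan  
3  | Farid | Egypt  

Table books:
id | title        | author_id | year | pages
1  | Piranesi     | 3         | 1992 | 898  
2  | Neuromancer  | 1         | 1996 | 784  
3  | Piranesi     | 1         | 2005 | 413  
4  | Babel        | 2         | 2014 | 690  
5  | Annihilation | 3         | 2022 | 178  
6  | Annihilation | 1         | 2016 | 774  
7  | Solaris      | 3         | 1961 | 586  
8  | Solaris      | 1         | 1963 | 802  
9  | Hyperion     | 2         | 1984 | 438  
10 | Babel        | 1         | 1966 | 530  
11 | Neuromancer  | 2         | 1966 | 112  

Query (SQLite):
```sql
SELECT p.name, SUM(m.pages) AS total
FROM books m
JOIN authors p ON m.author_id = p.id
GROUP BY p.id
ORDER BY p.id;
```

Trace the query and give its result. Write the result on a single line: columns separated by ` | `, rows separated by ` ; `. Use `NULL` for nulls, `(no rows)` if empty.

Vik | 3303 ; Chen | 1240 ; Farid | 1662

Join each books row to its authors via author_id.
Group joined rows by authors.id; compute SUM(m.pages) per group.
  1: ids {2, 3, 6, 8, 10} → SUM(m.pages)=3303
  2: ids {4, 9, 11} → SUM(m.pages)=1240
  3: ids {1, 5, 7} → SUM(m.pages)=1662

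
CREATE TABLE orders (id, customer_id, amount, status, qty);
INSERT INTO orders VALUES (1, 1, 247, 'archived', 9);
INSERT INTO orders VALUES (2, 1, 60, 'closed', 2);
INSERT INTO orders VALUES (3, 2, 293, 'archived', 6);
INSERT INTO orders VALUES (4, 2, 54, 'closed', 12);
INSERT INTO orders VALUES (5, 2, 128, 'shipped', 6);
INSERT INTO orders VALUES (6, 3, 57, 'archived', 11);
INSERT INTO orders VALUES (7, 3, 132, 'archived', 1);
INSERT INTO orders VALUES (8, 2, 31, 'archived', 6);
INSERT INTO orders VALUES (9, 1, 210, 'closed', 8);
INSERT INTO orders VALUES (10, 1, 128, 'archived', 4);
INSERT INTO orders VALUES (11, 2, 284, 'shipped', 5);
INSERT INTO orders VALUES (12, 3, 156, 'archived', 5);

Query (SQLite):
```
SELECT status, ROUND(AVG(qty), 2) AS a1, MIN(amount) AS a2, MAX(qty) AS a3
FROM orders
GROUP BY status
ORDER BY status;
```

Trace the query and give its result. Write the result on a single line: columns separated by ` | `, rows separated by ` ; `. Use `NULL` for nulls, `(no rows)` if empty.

archived | 6 | 31 | 11 ; closed | 7.33 | 54 | 12 ; shipped | 5.5 | 128 | 6

Group orders by status.
Per group compute: ROUND(AVG(qty), 2), MIN(amount), MAX(qty).
  archived: ids {1, 3, 6, 7, 8, 10, 12} → ROUND(AVG(qty), 2)=6, MIN(amount)=31, MAX(qty)=11
  closed: ids {2, 4, 9} → ROUND(AVG(qty), 2)=7.33, MIN(amount)=54, MAX(qty)=12
  shipped: ids {5, 11} → ROUND(AVG(qty), 2)=5.5, MIN(amount)=128, MAX(qty)=6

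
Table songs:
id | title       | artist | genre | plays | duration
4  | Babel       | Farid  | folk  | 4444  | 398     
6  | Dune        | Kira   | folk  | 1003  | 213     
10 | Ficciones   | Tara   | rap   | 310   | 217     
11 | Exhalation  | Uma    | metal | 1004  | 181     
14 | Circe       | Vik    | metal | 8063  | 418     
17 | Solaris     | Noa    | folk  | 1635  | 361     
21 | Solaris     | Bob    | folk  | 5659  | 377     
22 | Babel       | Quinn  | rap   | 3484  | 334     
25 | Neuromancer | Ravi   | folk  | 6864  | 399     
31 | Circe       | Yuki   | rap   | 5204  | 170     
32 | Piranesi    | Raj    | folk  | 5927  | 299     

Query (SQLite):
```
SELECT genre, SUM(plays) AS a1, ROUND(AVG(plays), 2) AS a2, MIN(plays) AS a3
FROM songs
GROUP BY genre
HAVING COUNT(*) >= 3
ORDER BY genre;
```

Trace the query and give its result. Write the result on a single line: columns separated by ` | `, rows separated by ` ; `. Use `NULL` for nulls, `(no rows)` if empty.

folk | 25532 | 4255.33 | 1003 ; rap | 8998 | 2999.33 | 310

Group songs by genre.
Per group compute: SUM(plays), ROUND(AVG(plays), 2), MIN(plays).
HAVING: drop groups with fewer than 3 rows.
  folk: ids {4, 6, 17, 21, 25, 32} → SUM(plays)=25532, ROUND(AVG(plays), 2)=4255.33, MIN(plays)=1003
  metal: ids {11, 14} → SUM(plays)=9067, ROUND(AVG(plays), 2)=4533.5, MIN(plays)=1004
  rap: ids {10, 22, 31} → SUM(plays)=8998, ROUND(AVG(plays), 2)=2999.33, MIN(plays)=310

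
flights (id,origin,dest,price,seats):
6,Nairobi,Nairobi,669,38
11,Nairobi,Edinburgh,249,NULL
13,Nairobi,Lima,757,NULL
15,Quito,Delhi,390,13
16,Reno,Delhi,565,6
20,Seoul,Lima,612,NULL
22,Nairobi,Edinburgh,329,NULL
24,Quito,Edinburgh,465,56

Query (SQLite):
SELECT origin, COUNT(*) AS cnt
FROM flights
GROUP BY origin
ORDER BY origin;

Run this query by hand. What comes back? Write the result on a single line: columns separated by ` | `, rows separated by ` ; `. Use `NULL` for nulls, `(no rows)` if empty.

Nairobi | 4 ; Quito | 2 ; Reno | 1 ; Seoul | 1

Partition flights by origin; compute COUNT(*) within each group.
  Nairobi: ids {6, 11, 13, 22} → COUNT(*)=4
  Quito: ids {15, 24} → COUNT(*)=2
  Reno: ids {16} → COUNT(*)=1
  Seoul: ids {20} → COUNT(*)=1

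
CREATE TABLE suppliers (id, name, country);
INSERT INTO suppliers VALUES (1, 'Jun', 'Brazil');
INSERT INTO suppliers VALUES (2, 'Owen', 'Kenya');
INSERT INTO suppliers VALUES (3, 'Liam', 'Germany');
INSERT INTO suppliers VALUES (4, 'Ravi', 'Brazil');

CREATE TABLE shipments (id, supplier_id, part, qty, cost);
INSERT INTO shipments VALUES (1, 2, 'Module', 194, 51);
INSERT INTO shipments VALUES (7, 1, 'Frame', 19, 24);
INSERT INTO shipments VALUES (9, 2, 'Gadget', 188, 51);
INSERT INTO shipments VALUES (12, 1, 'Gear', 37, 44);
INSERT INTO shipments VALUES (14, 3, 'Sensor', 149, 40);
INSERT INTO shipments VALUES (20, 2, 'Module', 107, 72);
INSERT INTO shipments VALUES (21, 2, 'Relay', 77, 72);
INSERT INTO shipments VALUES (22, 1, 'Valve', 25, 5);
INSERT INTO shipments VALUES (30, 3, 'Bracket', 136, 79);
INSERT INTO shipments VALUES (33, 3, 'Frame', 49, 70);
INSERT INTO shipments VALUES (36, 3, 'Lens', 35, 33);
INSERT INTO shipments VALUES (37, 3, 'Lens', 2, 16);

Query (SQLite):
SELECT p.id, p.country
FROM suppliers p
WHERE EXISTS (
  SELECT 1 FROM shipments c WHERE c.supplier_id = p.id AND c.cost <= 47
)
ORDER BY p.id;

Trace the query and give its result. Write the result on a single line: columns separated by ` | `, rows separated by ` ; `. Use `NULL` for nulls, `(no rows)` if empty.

For each suppliers row, check whether any shipments with matching supplier_id has cost <= 47.
Keep rows where that is true.

1 | Brazil ; 3 | Germany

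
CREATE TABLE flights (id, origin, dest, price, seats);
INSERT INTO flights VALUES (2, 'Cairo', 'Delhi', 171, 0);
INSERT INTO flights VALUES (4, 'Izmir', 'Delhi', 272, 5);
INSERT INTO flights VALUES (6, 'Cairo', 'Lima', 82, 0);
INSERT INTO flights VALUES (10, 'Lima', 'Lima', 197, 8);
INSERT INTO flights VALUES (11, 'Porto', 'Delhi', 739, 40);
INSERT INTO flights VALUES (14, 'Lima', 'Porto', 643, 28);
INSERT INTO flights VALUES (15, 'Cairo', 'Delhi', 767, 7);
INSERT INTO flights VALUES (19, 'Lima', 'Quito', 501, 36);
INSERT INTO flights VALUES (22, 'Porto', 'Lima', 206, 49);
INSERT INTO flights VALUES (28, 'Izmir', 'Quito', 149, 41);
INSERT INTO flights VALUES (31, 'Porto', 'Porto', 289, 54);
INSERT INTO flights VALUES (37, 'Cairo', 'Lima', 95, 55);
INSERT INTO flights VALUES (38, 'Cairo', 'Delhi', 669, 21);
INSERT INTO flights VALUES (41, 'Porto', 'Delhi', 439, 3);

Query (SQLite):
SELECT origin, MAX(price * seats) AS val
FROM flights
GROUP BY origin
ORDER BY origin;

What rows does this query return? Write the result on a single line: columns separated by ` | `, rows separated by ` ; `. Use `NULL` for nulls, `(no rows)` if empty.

Cairo | 14049 ; Izmir | 6109 ; Lima | 18036 ; Porto | 29560

For each row compute price * seats.
Group by origin; take MAX of the expression per group.
  Cairo: ids {2, 6, 15, 37, 38} → MAX(price * seats)=14049
  Izmir: ids {4, 28} → MAX(price * seats)=6109
  Lima: ids {10, 14, 19} → MAX(price * seats)=18036
  Porto: ids {11, 22, 31, 41} → MAX(price * seats)=29560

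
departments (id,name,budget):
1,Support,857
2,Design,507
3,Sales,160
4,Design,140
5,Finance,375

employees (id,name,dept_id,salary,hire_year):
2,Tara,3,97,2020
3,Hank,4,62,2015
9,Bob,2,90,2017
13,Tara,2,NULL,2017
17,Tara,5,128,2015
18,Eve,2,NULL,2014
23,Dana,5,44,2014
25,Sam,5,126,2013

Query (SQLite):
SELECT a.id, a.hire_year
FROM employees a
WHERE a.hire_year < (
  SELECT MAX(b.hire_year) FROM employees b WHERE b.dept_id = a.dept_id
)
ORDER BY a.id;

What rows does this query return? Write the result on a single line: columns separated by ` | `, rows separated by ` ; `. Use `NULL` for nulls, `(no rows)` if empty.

For each employees row a, compute MAX(hire_year) over rows sharing a.dept_id.
Keep row a if a.hire_year < that per-group MAX.
  dept_id=2: MAX(hire_year) = 2017
  dept_id=3: MAX(hire_year) = 2020
  dept_id=4: MAX(hire_year) = 2015
  dept_id=5: MAX(hire_year) = 2015

18 | 2014 ; 23 | 2014 ; 25 | 2013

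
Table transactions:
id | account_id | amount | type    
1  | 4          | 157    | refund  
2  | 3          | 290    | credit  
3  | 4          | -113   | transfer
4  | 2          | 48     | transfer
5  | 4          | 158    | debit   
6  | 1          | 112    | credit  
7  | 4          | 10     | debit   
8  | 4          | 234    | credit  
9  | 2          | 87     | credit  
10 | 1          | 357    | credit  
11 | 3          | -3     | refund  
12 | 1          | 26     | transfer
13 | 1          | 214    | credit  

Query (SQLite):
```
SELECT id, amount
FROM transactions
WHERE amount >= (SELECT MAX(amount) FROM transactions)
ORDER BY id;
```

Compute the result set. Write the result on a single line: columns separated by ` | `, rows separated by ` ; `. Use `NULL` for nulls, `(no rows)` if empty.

10 | 357

Scalar subquery: MAX(amount) over all transactions rows = 357.
Keep rows where amount >= that value.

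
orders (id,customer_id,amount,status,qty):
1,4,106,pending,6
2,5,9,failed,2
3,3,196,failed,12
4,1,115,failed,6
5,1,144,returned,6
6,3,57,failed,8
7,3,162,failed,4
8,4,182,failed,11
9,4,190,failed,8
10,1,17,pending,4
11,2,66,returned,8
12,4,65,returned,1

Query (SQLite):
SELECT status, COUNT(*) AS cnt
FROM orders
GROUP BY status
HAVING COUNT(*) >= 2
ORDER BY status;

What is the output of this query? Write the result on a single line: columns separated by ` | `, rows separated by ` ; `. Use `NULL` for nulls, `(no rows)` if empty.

Partition orders by status; compute COUNT(*) within each group.
HAVING: keep groups with count ≥ 2.
  failed: ids {2, 3, 4, 6, 7, 8, 9} → COUNT(*)=7
  pending: ids {1, 10} → COUNT(*)=2
  returned: ids {5, 11, 12} → COUNT(*)=3

failed | 7 ; pending | 2 ; returned | 3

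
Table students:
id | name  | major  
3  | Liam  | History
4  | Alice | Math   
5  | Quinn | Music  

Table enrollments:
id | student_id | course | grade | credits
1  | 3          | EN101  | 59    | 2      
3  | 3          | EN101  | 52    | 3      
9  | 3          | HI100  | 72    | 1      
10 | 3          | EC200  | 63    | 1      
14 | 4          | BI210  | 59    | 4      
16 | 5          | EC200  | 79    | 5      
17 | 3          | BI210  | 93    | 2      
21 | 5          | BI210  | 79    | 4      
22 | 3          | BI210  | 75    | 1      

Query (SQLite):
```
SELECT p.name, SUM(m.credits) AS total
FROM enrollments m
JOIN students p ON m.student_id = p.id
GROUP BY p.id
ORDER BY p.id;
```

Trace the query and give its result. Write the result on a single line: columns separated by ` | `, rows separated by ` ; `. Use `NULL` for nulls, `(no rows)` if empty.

Join each enrollments row to its students via student_id.
Group joined rows by students.id; compute SUM(m.credits) per group.
  3: ids {1, 3, 9, 10, 17, 22} → SUM(m.credits)=10
  4: ids {14} → SUM(m.credits)=4
  5: ids {16, 21} → SUM(m.credits)=9

Liam | 10 ; Alice | 4 ; Quinn | 9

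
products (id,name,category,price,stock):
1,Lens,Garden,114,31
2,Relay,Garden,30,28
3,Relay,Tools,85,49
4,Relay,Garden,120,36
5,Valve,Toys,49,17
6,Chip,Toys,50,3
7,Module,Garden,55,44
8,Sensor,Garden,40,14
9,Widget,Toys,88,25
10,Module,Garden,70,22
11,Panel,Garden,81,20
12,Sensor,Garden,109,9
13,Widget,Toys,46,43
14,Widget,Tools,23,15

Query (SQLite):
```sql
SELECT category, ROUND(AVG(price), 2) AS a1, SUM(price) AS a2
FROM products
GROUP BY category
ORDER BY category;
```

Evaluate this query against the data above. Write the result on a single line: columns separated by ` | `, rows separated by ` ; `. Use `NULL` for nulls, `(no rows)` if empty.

Group products by category.
Per group compute: ROUND(AVG(price), 2), SUM(price).
  Garden: ids {1, 2, 4, 7, 8, 10, 11, 12} → ROUND(AVG(price), 2)=77.38, SUM(price)=619
  Tools: ids {3, 14} → ROUND(AVG(price), 2)=54, SUM(price)=108
  Toys: ids {5, 6, 9, 13} → ROUND(AVG(price), 2)=58.25, SUM(price)=233

Garden | 77.38 | 619 ; Tools | 54 | 108 ; Toys | 58.25 | 233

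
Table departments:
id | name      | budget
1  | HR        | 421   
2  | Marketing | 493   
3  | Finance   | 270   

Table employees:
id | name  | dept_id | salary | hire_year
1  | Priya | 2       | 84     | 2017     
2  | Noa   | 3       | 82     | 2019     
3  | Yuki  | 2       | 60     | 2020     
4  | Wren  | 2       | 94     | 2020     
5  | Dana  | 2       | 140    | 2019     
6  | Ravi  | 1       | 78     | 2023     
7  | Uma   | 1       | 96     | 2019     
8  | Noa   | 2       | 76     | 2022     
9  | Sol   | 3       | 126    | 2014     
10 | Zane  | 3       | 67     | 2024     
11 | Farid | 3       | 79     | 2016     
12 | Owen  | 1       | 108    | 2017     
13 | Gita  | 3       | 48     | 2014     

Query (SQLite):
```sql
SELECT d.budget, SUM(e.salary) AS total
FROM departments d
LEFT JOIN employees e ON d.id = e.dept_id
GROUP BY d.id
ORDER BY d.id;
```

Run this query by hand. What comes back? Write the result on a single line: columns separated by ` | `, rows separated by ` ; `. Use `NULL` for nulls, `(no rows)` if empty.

421 | 282 ; 493 | 454 ; 270 | 402

LEFT JOIN keeps every departments row; unmatched ones get NULL for employees columns.
Group by departments.id and compute SUM(e.salary). SUM over an all-NULL group is NULL.
  1: ids {6, 7, 12} → SUM(e.salary)=282
  2: ids {1, 3, 4, 5, 8} → SUM(e.salary)=454
  3: ids {2, 9, 10, 11, 13} → SUM(e.salary)=402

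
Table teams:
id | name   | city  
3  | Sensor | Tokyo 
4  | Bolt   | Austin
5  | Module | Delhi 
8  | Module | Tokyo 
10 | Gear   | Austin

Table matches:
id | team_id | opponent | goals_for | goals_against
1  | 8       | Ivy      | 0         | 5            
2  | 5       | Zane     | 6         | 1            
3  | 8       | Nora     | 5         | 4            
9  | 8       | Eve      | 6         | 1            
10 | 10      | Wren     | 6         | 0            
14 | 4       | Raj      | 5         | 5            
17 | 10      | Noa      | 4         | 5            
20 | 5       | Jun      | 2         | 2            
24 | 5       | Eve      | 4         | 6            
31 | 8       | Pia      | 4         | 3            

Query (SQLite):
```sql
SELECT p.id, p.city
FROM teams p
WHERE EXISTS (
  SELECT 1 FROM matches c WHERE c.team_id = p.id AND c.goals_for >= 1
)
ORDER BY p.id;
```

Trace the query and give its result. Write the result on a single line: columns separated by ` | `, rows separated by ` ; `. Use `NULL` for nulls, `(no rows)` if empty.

For each teams row, check whether any matches with matching team_id has goals_for >= 1.
Keep rows where that is true.

4 | Austin ; 5 | Delhi ; 8 | Tokyo ; 10 | Austin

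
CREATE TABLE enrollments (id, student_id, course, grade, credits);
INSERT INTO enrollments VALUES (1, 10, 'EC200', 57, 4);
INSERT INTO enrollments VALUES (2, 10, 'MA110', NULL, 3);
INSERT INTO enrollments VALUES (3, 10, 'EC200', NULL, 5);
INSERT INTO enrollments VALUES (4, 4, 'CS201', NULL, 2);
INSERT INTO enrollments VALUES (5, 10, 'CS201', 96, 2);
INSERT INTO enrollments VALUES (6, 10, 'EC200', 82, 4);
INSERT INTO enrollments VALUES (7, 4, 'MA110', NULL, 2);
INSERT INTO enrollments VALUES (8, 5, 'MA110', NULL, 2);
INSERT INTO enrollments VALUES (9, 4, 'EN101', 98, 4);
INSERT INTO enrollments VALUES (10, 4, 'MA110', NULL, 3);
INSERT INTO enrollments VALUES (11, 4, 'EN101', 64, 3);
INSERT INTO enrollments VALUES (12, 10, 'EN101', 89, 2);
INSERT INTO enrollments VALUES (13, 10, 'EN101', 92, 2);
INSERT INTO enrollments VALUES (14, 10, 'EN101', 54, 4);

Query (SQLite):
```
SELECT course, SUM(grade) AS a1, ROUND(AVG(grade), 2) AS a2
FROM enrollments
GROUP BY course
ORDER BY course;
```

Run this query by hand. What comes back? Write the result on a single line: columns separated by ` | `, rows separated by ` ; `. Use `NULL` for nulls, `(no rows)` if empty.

Group enrollments by course.
Per group compute: SUM(grade), ROUND(AVG(grade), 2).
  CS201: ids {4, 5} → SUM(grade)=96, ROUND(AVG(grade), 2)=96
  EC200: ids {1, 3, 6} → SUM(grade)=139, ROUND(AVG(grade), 2)=69.5
  EN101: ids {9, 11, 12, 13, 14} → SUM(grade)=397, ROUND(AVG(grade), 2)=79.4
  MA110: ids {2, 7, 8, 10} → SUM(grade)=NULL, ROUND(AVG(grade), 2)=NULL

CS201 | 96 | 96 ; EC200 | 139 | 69.5 ; EN101 | 397 | 79.4 ; MA110 | NULL | NULL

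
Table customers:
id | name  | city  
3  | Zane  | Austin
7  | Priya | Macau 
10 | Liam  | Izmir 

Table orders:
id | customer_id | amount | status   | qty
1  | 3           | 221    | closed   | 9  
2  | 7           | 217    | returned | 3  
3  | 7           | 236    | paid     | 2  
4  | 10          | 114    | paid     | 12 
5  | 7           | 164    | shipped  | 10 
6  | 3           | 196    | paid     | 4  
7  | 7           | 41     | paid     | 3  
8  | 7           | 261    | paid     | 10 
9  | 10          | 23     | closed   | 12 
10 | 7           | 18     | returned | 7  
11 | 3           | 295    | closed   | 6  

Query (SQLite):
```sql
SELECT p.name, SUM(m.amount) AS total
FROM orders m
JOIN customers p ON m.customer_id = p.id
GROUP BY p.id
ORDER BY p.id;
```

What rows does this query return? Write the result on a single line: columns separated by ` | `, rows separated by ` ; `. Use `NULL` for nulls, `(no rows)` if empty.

Join each orders row to its customers via customer_id.
Group joined rows by customers.id; compute SUM(m.amount) per group.
  3: ids {1, 6, 11} → SUM(m.amount)=712
  7: ids {2, 3, 5, 7, 8, 10} → SUM(m.amount)=937
  10: ids {4, 9} → SUM(m.amount)=137

Zane | 712 ; Priya | 937 ; Liam | 137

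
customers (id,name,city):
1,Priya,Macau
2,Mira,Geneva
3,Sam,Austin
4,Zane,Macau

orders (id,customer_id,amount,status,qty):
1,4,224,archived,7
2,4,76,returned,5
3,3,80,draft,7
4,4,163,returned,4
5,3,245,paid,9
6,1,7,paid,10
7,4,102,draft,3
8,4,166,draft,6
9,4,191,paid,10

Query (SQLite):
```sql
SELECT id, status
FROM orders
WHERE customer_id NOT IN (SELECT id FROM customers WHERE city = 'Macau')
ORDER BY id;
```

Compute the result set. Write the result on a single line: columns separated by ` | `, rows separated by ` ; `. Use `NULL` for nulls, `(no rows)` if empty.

Inner query: customers.id where city = 'Macau'.
Outer: keep orders rows whose customer_id is not in that set.
Inner query → {1, 4}

3 | draft ; 5 | paid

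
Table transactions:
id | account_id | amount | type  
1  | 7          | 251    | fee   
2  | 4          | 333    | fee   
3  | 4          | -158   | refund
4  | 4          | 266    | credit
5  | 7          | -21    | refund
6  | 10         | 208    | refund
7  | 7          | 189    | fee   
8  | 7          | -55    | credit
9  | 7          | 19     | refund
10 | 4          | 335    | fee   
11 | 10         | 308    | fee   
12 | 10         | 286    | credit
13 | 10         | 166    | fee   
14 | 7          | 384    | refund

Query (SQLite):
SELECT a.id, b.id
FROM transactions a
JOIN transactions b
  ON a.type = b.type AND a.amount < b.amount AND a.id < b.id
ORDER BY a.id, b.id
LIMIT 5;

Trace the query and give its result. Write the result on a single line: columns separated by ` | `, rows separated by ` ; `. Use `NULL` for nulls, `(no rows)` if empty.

Pairs (a,b) with same type, a.amount < b.amount, a.id < b.id.
type groups: credit:{4,8,12} fee:{1,2,7,10,11,13} refund:{3,5,6,9,14}
Ordered by (a.id, b.id); first 5.

1 | 2 ; 1 | 10 ; 1 | 11 ; 2 | 10 ; 3 | 5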